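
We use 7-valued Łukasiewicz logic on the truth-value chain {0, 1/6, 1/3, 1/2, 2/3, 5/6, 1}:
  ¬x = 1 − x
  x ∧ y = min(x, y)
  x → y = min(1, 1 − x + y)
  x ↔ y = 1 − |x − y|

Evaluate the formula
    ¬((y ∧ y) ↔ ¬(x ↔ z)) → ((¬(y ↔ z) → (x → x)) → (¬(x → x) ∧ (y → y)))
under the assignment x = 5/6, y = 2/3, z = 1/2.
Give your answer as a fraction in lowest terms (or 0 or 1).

2/3

y ∧ y = 2/3 ∧ 2/3 = 2/3
x ↔ z = 5/6 ↔ 1/2 = 2/3
¬(x ↔ z) = ¬2/3 = 1/3
(y ∧ y) ↔ ¬(x ↔ z) = 2/3 ↔ 1/3 = 2/3
¬((y ∧ y) ↔ ¬(x ↔ z)) = ¬2/3 = 1/3
y ↔ z = 2/3 ↔ 1/2 = 5/6
¬(y ↔ z) = ¬5/6 = 1/6
x → x = 5/6 → 5/6 = 1
¬(y ↔ z) → (x → x) = 1/6 → 1 = 1
x → x = 5/6 → 5/6 = 1
¬(x → x) = ¬1 = 0
y → y = 2/3 → 2/3 = 1
¬(x → x) ∧ (y → y) = 0 ∧ 1 = 0
(¬(y ↔ z) → (x → x)) → (¬(x → x) ∧ (y → y)) = 1 → 0 = 0
¬((y ∧ y) ↔ ¬(x ↔ z)) → ((¬(y ↔ z) → (x → x)) → (¬(x → x) ∧ (y → y))) = 1/3 → 0 = 2/3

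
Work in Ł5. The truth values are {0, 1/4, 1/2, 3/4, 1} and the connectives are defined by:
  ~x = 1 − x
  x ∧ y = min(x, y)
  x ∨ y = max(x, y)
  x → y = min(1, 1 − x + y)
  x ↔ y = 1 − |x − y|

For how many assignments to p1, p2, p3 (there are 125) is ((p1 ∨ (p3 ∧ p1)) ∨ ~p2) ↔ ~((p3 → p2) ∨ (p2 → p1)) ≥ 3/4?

25

value 1: 8 assignments (counts)
value 3/4: 17 assignments (counts)
value 1/2: 23 assignments
value 1/4: 32 assignments
value 0: 45 assignments
So 25 of the 125 assignments meet the threshold.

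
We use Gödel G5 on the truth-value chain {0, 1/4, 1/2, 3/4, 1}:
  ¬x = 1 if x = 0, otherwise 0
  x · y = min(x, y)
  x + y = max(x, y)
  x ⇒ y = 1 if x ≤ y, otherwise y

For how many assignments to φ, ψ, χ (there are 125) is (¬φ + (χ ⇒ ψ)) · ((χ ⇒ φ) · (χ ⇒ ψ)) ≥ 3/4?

58

value 1: 55 assignments (counts)
value 3/4: 3 assignments (counts)
value 1/2: 10 assignments
value 1/4: 21 assignments
value 0: 36 assignments
So 58 of the 125 assignments meet the threshold.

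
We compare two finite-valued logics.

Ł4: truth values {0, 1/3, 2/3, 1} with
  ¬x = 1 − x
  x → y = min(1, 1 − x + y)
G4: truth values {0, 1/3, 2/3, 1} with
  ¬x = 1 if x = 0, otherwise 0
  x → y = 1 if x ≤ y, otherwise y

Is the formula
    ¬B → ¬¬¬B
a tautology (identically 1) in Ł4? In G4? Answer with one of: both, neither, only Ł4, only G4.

both

In Ł4: every assignment gives 1 — tautology.
In G4: every assignment gives 1 — tautology.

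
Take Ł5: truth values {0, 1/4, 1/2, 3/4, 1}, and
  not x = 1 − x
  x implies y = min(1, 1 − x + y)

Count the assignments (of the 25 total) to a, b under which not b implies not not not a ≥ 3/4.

19

value 1: 15 assignments (counts)
value 3/4: 4 assignments (counts)
value 1/2: 3 assignments
value 1/4: 2 assignments
value 0: 1 assignment
So 19 of the 25 assignments meet the threshold.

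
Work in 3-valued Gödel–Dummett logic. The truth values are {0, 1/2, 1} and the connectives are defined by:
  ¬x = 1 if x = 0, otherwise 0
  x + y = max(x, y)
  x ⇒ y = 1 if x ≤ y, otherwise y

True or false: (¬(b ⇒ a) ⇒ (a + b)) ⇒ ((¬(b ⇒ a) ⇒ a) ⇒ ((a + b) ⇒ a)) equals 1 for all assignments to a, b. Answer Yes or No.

Counterexample: take a = 1/2, b = 1.
b ⇒ a = 1 ⇒ 1/2 = 1/2
¬(b ⇒ a) = ¬1/2 = 0
a + b = 1/2 + 1 = 1
¬(b ⇒ a) ⇒ (a + b) = 0 ⇒ 1 = 1
b ⇒ a = 1 ⇒ 1/2 = 1/2
¬(b ⇒ a) = ¬1/2 = 0
¬(b ⇒ a) ⇒ a = 0 ⇒ 1/2 = 1
a + b = 1/2 + 1 = 1
(a + b) ⇒ a = 1 ⇒ 1/2 = 1/2
(¬(b ⇒ a) ⇒ a) ⇒ ((a + b) ⇒ a) = 1 ⇒ 1/2 = 1/2
(¬(b ⇒ a) ⇒ (a + b)) ⇒ ((¬(b ⇒ a) ⇒ a) ⇒ ((a + b) ⇒ a)) = 1 ⇒ 1/2 = 1/2
This gives 1/2 ≠ 1.

No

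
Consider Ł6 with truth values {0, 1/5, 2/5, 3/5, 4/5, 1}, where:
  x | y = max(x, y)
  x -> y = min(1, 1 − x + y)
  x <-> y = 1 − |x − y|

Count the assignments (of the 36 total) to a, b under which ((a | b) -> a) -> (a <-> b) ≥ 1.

value 1: 21 assignments (counts)
value 4/5: 5 assignments
value 3/5: 4 assignments
value 2/5: 3 assignments
value 1/5: 2 assignments
value 0: 1 assignment
So 21 of the 36 assignments meet the threshold.

21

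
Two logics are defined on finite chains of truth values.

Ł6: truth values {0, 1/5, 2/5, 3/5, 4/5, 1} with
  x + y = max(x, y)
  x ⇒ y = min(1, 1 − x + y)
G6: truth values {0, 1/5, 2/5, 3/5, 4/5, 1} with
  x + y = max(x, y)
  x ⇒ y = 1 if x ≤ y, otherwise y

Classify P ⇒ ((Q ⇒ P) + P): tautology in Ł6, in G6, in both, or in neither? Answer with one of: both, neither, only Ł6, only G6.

In Ł6: every assignment gives 1 — tautology.
In G6: every assignment gives 1 — tautology.

both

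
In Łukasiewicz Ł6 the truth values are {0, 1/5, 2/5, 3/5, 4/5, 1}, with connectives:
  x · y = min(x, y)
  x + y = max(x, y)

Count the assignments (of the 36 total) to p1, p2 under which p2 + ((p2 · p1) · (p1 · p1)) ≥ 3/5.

value 1: 6 assignments (counts)
value 4/5: 6 assignments (counts)
value 3/5: 6 assignments (counts)
value 2/5: 6 assignments
value 1/5: 6 assignments
value 0: 6 assignments
So 18 of the 36 assignments meet the threshold.

18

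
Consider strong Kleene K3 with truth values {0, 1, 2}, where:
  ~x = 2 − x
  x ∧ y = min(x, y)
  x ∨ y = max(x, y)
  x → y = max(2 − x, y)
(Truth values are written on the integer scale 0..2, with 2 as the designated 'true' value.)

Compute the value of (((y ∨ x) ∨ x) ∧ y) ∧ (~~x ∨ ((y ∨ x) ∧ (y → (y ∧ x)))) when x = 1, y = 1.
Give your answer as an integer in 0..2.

1

y ∨ x = 1 ∨ 1 = 1
(y ∨ x) ∨ x = 1 ∨ 1 = 1
((y ∨ x) ∨ x) ∧ y = 1 ∧ 1 = 1
~x = ~1 = 1
~~x = ~1 = 1
y ∨ x = 1 ∨ 1 = 1
y ∧ x = 1 ∧ 1 = 1
y → (y ∧ x) = 1 → 1 = 1
(y ∨ x) ∧ (y → (y ∧ x)) = 1 ∧ 1 = 1
~~x ∨ ((y ∨ x) ∧ (y → (y ∧ x))) = 1 ∨ 1 = 1
(((y ∨ x) ∨ x) ∧ y) ∧ (~~x ∨ ((y ∨ x) ∧ (y → (y ∧ x)))) = 1 ∧ 1 = 1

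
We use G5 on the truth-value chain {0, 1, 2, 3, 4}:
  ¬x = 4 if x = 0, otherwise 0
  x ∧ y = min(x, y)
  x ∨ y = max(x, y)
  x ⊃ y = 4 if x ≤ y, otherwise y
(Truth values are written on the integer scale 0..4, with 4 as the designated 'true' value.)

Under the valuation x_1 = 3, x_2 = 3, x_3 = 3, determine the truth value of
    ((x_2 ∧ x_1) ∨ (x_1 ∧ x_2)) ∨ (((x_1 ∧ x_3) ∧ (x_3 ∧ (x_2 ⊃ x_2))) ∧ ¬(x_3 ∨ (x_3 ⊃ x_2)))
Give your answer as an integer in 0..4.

3

x_2 ∧ x_1 = 3 ∧ 3 = 3
x_1 ∧ x_2 = 3 ∧ 3 = 3
(x_2 ∧ x_1) ∨ (x_1 ∧ x_2) = 3 ∨ 3 = 3
x_1 ∧ x_3 = 3 ∧ 3 = 3
x_2 ⊃ x_2 = 3 ⊃ 3 = 4
x_3 ∧ (x_2 ⊃ x_2) = 3 ∧ 4 = 3
(x_1 ∧ x_3) ∧ (x_3 ∧ (x_2 ⊃ x_2)) = 3 ∧ 3 = 3
x_3 ⊃ x_2 = 3 ⊃ 3 = 4
x_3 ∨ (x_3 ⊃ x_2) = 3 ∨ 4 = 4
¬(x_3 ∨ (x_3 ⊃ x_2)) = ¬4 = 0
((x_1 ∧ x_3) ∧ (x_3 ∧ (x_2 ⊃ x_2))) ∧ ¬(x_3 ∨ (x_3 ⊃ x_2)) = 3 ∧ 0 = 0
((x_2 ∧ x_1) ∨ (x_1 ∧ x_2)) ∨ (((x_1 ∧ x_3) ∧ (x_3 ∧ (x_2 ⊃ x_2))) ∧ ¬(x_3 ∨ (x_3 ⊃ x_2))) = 3 ∨ 0 = 3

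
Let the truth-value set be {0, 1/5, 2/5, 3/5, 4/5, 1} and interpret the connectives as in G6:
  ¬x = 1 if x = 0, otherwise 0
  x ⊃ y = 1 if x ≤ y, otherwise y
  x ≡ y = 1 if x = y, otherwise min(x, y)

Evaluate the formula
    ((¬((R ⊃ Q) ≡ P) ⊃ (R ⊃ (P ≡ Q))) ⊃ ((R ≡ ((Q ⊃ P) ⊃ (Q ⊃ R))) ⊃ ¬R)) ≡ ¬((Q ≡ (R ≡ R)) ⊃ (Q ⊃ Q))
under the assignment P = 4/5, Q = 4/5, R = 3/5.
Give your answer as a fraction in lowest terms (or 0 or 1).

R ⊃ Q = 3/5 ⊃ 4/5 = 1
(R ⊃ Q) ≡ P = 1 ≡ 4/5 = 4/5
¬((R ⊃ Q) ≡ P) = ¬4/5 = 0
P ≡ Q = 4/5 ≡ 4/5 = 1
R ⊃ (P ≡ Q) = 3/5 ⊃ 1 = 1
¬((R ⊃ Q) ≡ P) ⊃ (R ⊃ (P ≡ Q)) = 0 ⊃ 1 = 1
Q ⊃ P = 4/5 ⊃ 4/5 = 1
Q ⊃ R = 4/5 ⊃ 3/5 = 3/5
(Q ⊃ P) ⊃ (Q ⊃ R) = 1 ⊃ 3/5 = 3/5
R ≡ ((Q ⊃ P) ⊃ (Q ⊃ R)) = 3/5 ≡ 3/5 = 1
¬R = ¬3/5 = 0
(R ≡ ((Q ⊃ P) ⊃ (Q ⊃ R))) ⊃ ¬R = 1 ⊃ 0 = 0
(¬((R ⊃ Q) ≡ P) ⊃ (R ⊃ (P ≡ Q))) ⊃ ((R ≡ ((Q ⊃ P) ⊃ (Q ⊃ R))) ⊃ ¬R) = 1 ⊃ 0 = 0
R ≡ R = 3/5 ≡ 3/5 = 1
Q ≡ (R ≡ R) = 4/5 ≡ 1 = 4/5
Q ⊃ Q = 4/5 ⊃ 4/5 = 1
(Q ≡ (R ≡ R)) ⊃ (Q ⊃ Q) = 4/5 ⊃ 1 = 1
¬((Q ≡ (R ≡ R)) ⊃ (Q ⊃ Q)) = ¬1 = 0
((¬((R ⊃ Q) ≡ P) ⊃ (R ⊃ (P ≡ Q))) ⊃ ((R ≡ ((Q ⊃ P) ⊃ (Q ⊃ R))) ⊃ ¬R)) ≡ ¬((Q ≡ (R ≡ R)) ⊃ (Q ⊃ Q)) = 0 ≡ 0 = 1

1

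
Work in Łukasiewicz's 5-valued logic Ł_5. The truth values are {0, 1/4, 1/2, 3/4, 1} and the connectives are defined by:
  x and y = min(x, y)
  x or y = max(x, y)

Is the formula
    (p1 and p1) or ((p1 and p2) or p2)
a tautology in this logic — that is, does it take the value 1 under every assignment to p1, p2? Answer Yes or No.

Counterexample: take p1 = 0, p2 = 0.
p1 and p1 = 0 and 0 = 0
p1 and p2 = 0 and 0 = 0
(p1 and p2) or p2 = 0 or 0 = 0
(p1 and p1) or ((p1 and p2) or p2) = 0 or 0 = 0
This gives 0 ≠ 1.

No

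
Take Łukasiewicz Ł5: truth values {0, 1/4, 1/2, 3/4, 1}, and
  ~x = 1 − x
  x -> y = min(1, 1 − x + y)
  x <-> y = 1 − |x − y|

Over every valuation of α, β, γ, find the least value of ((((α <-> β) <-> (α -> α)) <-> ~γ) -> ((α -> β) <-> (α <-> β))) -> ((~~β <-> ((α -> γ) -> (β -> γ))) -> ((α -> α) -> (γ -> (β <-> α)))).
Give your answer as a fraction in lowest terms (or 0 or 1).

1/2

Take α = 1/2, β = 1, γ = 1:
α <-> β = 1/2 <-> 1 = 1/2
α -> α = 1/2 -> 1/2 = 1
(α <-> β) <-> (α -> α) = 1/2 <-> 1 = 1/2
~γ = ~1 = 0
((α <-> β) <-> (α -> α)) <-> ~γ = 1/2 <-> 0 = 1/2
α -> β = 1/2 -> 1 = 1
α <-> β = 1/2 <-> 1 = 1/2
(α -> β) <-> (α <-> β) = 1 <-> 1/2 = 1/2
(((α <-> β) <-> (α -> α)) <-> ~γ) -> ((α -> β) <-> (α <-> β)) = 1/2 -> 1/2 = 1
~β = ~1 = 0
~~β = ~0 = 1
α -> γ = 1/2 -> 1 = 1
β -> γ = 1 -> 1 = 1
(α -> γ) -> (β -> γ) = 1 -> 1 = 1
~~β <-> ((α -> γ) -> (β -> γ)) = 1 <-> 1 = 1
α -> α = 1/2 -> 1/2 = 1
β <-> α = 1 <-> 1/2 = 1/2
γ -> (β <-> α) = 1 -> 1/2 = 1/2
(α -> α) -> (γ -> (β <-> α)) = 1 -> 1/2 = 1/2
(~~β <-> ((α -> γ) -> (β -> γ))) -> ((α -> α) -> (γ -> (β <-> α))) = 1 -> 1/2 = 1/2
((((α <-> β) <-> (α -> α)) <-> ~γ) -> ((α -> β) <-> (α <-> β))) -> ((~~β <-> ((α -> γ) -> (β -> γ))) -> ((α -> α) -> (γ -> (β <-> α)))) = 1 -> 1/2 = 1/2
No assignment yields a value below 1/2, so this is the minimum.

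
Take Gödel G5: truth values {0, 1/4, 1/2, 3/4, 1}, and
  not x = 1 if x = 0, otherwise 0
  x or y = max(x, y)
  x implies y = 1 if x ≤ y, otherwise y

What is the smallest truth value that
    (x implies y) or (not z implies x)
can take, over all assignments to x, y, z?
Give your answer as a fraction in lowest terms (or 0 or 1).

Take x = 1/4, y = 0, z = 0:
x implies y = 1/4 implies 0 = 0
not z = not 0 = 1
not z implies x = 1 implies 1/4 = 1/4
(x implies y) or (not z implies x) = 0 or 1/4 = 1/4
No assignment yields a value below 1/4, so this is the minimum.

1/4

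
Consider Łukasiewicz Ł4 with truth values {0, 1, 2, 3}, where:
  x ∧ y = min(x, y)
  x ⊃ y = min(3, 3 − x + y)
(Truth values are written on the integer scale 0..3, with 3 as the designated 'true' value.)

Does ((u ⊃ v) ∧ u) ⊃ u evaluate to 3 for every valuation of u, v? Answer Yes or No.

u = 0, v = 0 ↦ 3
u = 0, v = 1 ↦ 3
u = 0, v = 2 ↦ 3
u = 0, v = 3 ↦ 3
u = 1, v = 0 ↦ 3
u = 1, v = 1 ↦ 3
u = 1, v = 2 ↦ 3
u = 1, v = 3 ↦ 3
u = 2, v = 0 ↦ 3
u = 2, v = 1 ↦ 3
u = 2, v = 2 ↦ 3
u = 2, v = 3 ↦ 3
u = 3, v = 0 ↦ 3
u = 3, v = 1 ↦ 3
u = 3, v = 2 ↦ 3
u = 3, v = 3 ↦ 3
Every assignment gives a value ≥ 3.

Yes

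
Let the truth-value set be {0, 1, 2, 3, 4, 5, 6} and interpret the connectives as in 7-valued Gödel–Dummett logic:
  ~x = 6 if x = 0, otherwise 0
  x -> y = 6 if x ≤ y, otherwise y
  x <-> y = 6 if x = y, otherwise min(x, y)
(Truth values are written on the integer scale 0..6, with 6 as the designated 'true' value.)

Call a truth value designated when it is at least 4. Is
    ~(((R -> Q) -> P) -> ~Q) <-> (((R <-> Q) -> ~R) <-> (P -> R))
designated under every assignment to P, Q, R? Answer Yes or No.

Counterexample: take P = 0, Q = 0, R = 0.
R -> Q = 0 -> 0 = 6
(R -> Q) -> P = 6 -> 0 = 0
~Q = ~0 = 6
((R -> Q) -> P) -> ~Q = 0 -> 6 = 6
~(((R -> Q) -> P) -> ~Q) = ~6 = 0
R <-> Q = 0 <-> 0 = 6
~R = ~0 = 6
(R <-> Q) -> ~R = 6 -> 6 = 6
P -> R = 0 -> 0 = 6
((R <-> Q) -> ~R) <-> (P -> R) = 6 <-> 6 = 6
~(((R -> Q) -> P) -> ~Q) <-> (((R <-> Q) -> ~R) <-> (P -> R)) = 0 <-> 6 = 0
This gives 0, which is below 4.

No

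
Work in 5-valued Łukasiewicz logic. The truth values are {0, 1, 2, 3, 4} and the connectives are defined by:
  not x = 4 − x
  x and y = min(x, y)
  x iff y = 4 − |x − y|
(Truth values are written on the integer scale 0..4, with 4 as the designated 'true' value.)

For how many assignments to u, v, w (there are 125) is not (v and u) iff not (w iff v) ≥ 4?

value 4: 26 assignments (counts)
value 3: 35 assignments
value 2: 33 assignments
value 1: 21 assignments
value 0: 10 assignments
So 26 of the 125 assignments meet the threshold.

26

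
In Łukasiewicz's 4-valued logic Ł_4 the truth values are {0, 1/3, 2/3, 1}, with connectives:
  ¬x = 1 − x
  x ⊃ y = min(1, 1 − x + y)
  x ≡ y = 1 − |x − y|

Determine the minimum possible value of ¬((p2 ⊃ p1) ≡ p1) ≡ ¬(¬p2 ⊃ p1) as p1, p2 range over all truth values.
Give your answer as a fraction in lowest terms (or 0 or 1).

Take p1 = 1/3, p2 = 1/3:
p2 ⊃ p1 = 1/3 ⊃ 1/3 = 1
(p2 ⊃ p1) ≡ p1 = 1 ≡ 1/3 = 1/3
¬((p2 ⊃ p1) ≡ p1) = ¬1/3 = 2/3
¬p2 = ¬1/3 = 2/3
¬p2 ⊃ p1 = 2/3 ⊃ 1/3 = 2/3
¬(¬p2 ⊃ p1) = ¬2/3 = 1/3
¬((p2 ⊃ p1) ≡ p1) ≡ ¬(¬p2 ⊃ p1) = 2/3 ≡ 1/3 = 2/3
No assignment yields a value below 2/3, so this is the minimum.

2/3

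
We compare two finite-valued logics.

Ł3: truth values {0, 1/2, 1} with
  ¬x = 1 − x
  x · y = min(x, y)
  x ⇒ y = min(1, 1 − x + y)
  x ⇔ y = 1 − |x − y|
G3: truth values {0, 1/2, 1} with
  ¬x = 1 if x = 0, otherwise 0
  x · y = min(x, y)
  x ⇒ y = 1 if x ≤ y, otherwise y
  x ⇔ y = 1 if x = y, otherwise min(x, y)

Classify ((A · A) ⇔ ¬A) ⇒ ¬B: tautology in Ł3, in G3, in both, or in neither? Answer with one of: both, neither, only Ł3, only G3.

only G3

In Ł3: at A = 1/2, B = 1/2 the value is 1/2 — not a tautology.
In G3: every assignment gives 1 — tautology.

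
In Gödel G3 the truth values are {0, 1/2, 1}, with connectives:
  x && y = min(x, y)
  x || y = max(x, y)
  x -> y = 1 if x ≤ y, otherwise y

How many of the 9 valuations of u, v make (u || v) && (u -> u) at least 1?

u = 0, v = 0 ↦ 0  <
u = 0, v = 1/2 ↦ 1/2  <
u = 0, v = 1 ↦ 1  ≥
u = 1/2, v = 0 ↦ 1/2  <
u = 1/2, v = 1/2 ↦ 1/2  <
u = 1/2, v = 1 ↦ 1  ≥
u = 1, v = 0 ↦ 1  ≥
u = 1, v = 1/2 ↦ 1  ≥
u = 1, v = 1 ↦ 1  ≥
So 5 of the 9 assignments meet the threshold.

5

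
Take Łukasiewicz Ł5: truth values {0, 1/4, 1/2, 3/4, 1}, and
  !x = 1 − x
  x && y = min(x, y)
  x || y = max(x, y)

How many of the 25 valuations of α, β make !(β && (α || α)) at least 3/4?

16

value 1: 9 assignments (counts)
value 3/4: 7 assignments (counts)
value 1/2: 5 assignments
value 1/4: 3 assignments
value 0: 1 assignment
So 16 of the 25 assignments meet the threshold.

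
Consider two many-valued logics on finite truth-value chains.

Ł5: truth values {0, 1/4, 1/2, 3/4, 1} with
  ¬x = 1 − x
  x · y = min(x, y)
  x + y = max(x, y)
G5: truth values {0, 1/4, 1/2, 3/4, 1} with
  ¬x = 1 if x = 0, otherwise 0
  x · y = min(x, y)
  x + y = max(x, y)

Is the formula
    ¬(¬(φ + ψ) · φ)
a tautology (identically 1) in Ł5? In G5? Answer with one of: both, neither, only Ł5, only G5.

only G5

In Ł5: at φ = 1/4, ψ = 0 the value is 3/4 — not a tautology.
In G5: every assignment gives 1 — tautology.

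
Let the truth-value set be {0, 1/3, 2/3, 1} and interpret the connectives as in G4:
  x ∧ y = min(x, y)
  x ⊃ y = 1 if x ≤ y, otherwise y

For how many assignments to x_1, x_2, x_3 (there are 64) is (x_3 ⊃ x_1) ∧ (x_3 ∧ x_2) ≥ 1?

1

value 1: 1 assignment (counts)
value 2/3: 7 assignments
value 1/3: 19 assignments
value 0: 37 assignments
So 1 of the 64 assignments meets the threshold.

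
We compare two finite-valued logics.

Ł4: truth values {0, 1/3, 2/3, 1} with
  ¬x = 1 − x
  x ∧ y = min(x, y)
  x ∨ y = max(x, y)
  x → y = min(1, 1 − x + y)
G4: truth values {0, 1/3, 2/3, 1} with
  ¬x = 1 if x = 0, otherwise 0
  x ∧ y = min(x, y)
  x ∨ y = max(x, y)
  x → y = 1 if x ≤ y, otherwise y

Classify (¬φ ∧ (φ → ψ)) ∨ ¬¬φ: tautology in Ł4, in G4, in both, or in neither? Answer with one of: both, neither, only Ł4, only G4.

In Ł4: at φ = 1/3, ψ = 0 the value is 2/3 — not a tautology.
In G4: every assignment gives 1 — tautology.

only G4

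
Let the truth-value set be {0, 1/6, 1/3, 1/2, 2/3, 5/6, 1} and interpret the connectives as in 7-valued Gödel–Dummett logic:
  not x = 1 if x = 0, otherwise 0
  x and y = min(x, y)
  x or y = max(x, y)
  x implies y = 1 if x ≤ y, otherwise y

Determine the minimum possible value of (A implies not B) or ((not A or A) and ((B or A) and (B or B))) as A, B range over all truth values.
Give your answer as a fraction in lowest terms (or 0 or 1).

1/6

Take A = 1/6, B = 1/6:
not B = not 1/6 = 0
A implies not B = 1/6 implies 0 = 0
not A = not 1/6 = 0
not A or A = 0 or 1/6 = 1/6
B or A = 1/6 or 1/6 = 1/6
B or B = 1/6 or 1/6 = 1/6
(B or A) and (B or B) = 1/6 and 1/6 = 1/6
(not A or A) and ((B or A) and (B or B)) = 1/6 and 1/6 = 1/6
(A implies not B) or ((not A or A) and ((B or A) and (B or B))) = 0 or 1/6 = 1/6
No assignment yields a value below 1/6, so this is the minimum.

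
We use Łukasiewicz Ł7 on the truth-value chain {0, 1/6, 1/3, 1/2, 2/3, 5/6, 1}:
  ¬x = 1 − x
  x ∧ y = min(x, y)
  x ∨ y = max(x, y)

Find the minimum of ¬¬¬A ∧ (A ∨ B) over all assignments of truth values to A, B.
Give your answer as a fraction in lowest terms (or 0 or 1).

Take A = 0, B = 0:
¬A = ¬0 = 1
¬¬A = ¬1 = 0
¬¬¬A = ¬0 = 1
A ∨ B = 0 ∨ 0 = 0
¬¬¬A ∧ (A ∨ B) = 1 ∧ 0 = 0
No assignment yields a value below 0, so this is the minimum.

0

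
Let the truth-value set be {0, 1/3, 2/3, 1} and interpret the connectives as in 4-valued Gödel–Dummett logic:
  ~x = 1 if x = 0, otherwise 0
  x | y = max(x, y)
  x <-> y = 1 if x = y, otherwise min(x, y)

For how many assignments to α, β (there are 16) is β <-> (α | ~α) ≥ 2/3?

7

α = 0, β = 0 ↦ 0  <
α = 0, β = 1/3 ↦ 1/3  <
α = 0, β = 2/3 ↦ 2/3  ≥
α = 0, β = 1 ↦ 1  ≥
α = 1/3, β = 0 ↦ 0  <
α = 1/3, β = 1/3 ↦ 1  ≥
α = 1/3, β = 2/3 ↦ 1/3  <
α = 1/3, β = 1 ↦ 1/3  <
α = 2/3, β = 0 ↦ 0  <
α = 2/3, β = 1/3 ↦ 1/3  <
α = 2/3, β = 2/3 ↦ 1  ≥
α = 2/3, β = 1 ↦ 2/3  ≥
α = 1, β = 0 ↦ 0  <
α = 1, β = 1/3 ↦ 1/3  <
α = 1, β = 2/3 ↦ 2/3  ≥
α = 1, β = 1 ↦ 1  ≥
So 7 of the 16 assignments meet the threshold.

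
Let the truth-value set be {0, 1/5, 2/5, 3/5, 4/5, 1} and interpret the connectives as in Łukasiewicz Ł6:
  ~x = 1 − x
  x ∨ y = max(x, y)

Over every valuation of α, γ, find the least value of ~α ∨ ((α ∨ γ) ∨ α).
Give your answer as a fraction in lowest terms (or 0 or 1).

Take α = 2/5, γ = 0:
~α = ~2/5 = 3/5
α ∨ γ = 2/5 ∨ 0 = 2/5
(α ∨ γ) ∨ α = 2/5 ∨ 2/5 = 2/5
~α ∨ ((α ∨ γ) ∨ α) = 3/5 ∨ 2/5 = 3/5
No assignment yields a value below 3/5, so this is the minimum.

3/5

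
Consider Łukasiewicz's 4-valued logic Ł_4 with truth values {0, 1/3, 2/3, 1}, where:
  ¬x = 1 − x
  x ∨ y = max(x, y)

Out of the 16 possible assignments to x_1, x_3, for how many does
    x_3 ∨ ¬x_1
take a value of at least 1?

x_1 = 0, x_3 = 0 ↦ 1  ≥
x_1 = 0, x_3 = 1/3 ↦ 1  ≥
x_1 = 0, x_3 = 2/3 ↦ 1  ≥
x_1 = 0, x_3 = 1 ↦ 1  ≥
x_1 = 1/3, x_3 = 0 ↦ 2/3  <
x_1 = 1/3, x_3 = 1/3 ↦ 2/3  <
x_1 = 1/3, x_3 = 2/3 ↦ 2/3  <
x_1 = 1/3, x_3 = 1 ↦ 1  ≥
x_1 = 2/3, x_3 = 0 ↦ 1/3  <
x_1 = 2/3, x_3 = 1/3 ↦ 1/3  <
x_1 = 2/3, x_3 = 2/3 ↦ 2/3  <
x_1 = 2/3, x_3 = 1 ↦ 1  ≥
x_1 = 1, x_3 = 0 ↦ 0  <
x_1 = 1, x_3 = 1/3 ↦ 1/3  <
x_1 = 1, x_3 = 2/3 ↦ 2/3  <
x_1 = 1, x_3 = 1 ↦ 1  ≥
So 7 of the 16 assignments meet the threshold.

7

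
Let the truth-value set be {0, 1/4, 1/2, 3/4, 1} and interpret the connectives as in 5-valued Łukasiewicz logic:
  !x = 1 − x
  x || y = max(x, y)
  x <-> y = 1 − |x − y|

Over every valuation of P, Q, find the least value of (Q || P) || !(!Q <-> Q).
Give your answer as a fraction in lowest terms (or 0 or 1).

1/2

Take P = 0, Q = 1/4:
Q || P = 1/4 || 0 = 1/4
!Q = !1/4 = 3/4
!Q <-> Q = 3/4 <-> 1/4 = 1/2
!(!Q <-> Q) = !1/2 = 1/2
(Q || P) || !(!Q <-> Q) = 1/4 || 1/2 = 1/2
No assignment yields a value below 1/2, so this is the minimum.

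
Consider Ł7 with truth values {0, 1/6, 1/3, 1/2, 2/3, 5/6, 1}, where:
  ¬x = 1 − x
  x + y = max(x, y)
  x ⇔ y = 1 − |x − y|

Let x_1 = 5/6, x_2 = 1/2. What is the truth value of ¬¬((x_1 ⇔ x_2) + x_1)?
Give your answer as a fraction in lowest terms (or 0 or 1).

x_1 ⇔ x_2 = 5/6 ⇔ 1/2 = 2/3
(x_1 ⇔ x_2) + x_1 = 2/3 + 5/6 = 5/6
¬((x_1 ⇔ x_2) + x_1) = ¬5/6 = 1/6
¬¬((x_1 ⇔ x_2) + x_1) = ¬1/6 = 5/6

5/6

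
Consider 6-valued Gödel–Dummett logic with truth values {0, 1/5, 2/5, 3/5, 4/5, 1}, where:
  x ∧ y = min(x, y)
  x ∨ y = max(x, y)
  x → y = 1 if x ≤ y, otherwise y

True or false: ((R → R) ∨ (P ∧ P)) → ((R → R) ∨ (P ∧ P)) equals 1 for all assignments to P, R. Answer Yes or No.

At P = 2/5, R = 0, for instance:
R → R = 0 → 0 = 1
P ∧ P = 2/5 ∧ 2/5 = 2/5
(R → R) ∨ (P ∧ P) = 1 ∨ 2/5 = 1
((R → R) ∨ (P ∧ P)) → ((R → R) ∨ (P ∧ P)) = 1 → 1 = 1
and checking the remaining 35 assignments likewise gives ≥ 1 in every case.

Yes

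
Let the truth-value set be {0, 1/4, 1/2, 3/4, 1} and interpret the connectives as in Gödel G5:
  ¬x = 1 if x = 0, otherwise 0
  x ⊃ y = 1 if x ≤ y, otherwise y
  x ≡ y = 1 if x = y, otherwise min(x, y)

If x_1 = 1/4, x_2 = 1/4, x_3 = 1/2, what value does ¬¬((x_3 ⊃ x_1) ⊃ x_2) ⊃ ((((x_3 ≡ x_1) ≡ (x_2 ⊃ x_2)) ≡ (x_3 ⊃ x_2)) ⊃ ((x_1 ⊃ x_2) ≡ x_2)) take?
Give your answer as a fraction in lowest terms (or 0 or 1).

1/4

x_3 ⊃ x_1 = 1/2 ⊃ 1/4 = 1/4
(x_3 ⊃ x_1) ⊃ x_2 = 1/4 ⊃ 1/4 = 1
¬((x_3 ⊃ x_1) ⊃ x_2) = ¬1 = 0
¬¬((x_3 ⊃ x_1) ⊃ x_2) = ¬0 = 1
x_3 ≡ x_1 = 1/2 ≡ 1/4 = 1/4
x_2 ⊃ x_2 = 1/4 ⊃ 1/4 = 1
(x_3 ≡ x_1) ≡ (x_2 ⊃ x_2) = 1/4 ≡ 1 = 1/4
x_3 ⊃ x_2 = 1/2 ⊃ 1/4 = 1/4
((x_3 ≡ x_1) ≡ (x_2 ⊃ x_2)) ≡ (x_3 ⊃ x_2) = 1/4 ≡ 1/4 = 1
x_1 ⊃ x_2 = 1/4 ⊃ 1/4 = 1
(x_1 ⊃ x_2) ≡ x_2 = 1 ≡ 1/4 = 1/4
(((x_3 ≡ x_1) ≡ (x_2 ⊃ x_2)) ≡ (x_3 ⊃ x_2)) ⊃ ((x_1 ⊃ x_2) ≡ x_2) = 1 ⊃ 1/4 = 1/4
¬¬((x_3 ⊃ x_1) ⊃ x_2) ⊃ ((((x_3 ≡ x_1) ≡ (x_2 ⊃ x_2)) ≡ (x_3 ⊃ x_2)) ⊃ ((x_1 ⊃ x_2) ≡ x_2)) = 1 ⊃ 1/4 = 1/4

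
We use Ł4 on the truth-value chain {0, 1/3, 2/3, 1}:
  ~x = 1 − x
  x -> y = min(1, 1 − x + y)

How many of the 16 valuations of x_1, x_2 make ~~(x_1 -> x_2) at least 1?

x_1 = 0, x_2 = 0 ↦ 1  ≥
x_1 = 0, x_2 = 1/3 ↦ 1  ≥
x_1 = 0, x_2 = 2/3 ↦ 1  ≥
x_1 = 0, x_2 = 1 ↦ 1  ≥
x_1 = 1/3, x_2 = 0 ↦ 2/3  <
x_1 = 1/3, x_2 = 1/3 ↦ 1  ≥
x_1 = 1/3, x_2 = 2/3 ↦ 1  ≥
x_1 = 1/3, x_2 = 1 ↦ 1  ≥
x_1 = 2/3, x_2 = 0 ↦ 1/3  <
x_1 = 2/3, x_2 = 1/3 ↦ 2/3  <
x_1 = 2/3, x_2 = 2/3 ↦ 1  ≥
x_1 = 2/3, x_2 = 1 ↦ 1  ≥
x_1 = 1, x_2 = 0 ↦ 0  <
x_1 = 1, x_2 = 1/3 ↦ 1/3  <
x_1 = 1, x_2 = 2/3 ↦ 2/3  <
x_1 = 1, x_2 = 1 ↦ 1  ≥
So 10 of the 16 assignments meet the threshold.

10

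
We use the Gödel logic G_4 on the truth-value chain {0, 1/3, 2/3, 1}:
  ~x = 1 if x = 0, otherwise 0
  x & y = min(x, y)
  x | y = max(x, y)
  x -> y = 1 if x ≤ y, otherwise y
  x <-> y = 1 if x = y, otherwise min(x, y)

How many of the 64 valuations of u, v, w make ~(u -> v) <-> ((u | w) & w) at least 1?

16

value 1: 16 assignments (counts)
value 2/3: 3 assignments
value 1/3: 3 assignments
value 0: 42 assignments
So 16 of the 64 assignments meet the threshold.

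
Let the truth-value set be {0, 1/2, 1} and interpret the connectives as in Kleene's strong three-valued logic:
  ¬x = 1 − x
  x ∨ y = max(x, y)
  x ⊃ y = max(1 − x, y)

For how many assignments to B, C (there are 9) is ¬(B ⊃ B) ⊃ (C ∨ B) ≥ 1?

7

B = 0, C = 0 ↦ 1  ≥
B = 0, C = 1/2 ↦ 1  ≥
B = 0, C = 1 ↦ 1  ≥
B = 1/2, C = 0 ↦ 1/2  <
B = 1/2, C = 1/2 ↦ 1/2  <
B = 1/2, C = 1 ↦ 1  ≥
B = 1, C = 0 ↦ 1  ≥
B = 1, C = 1/2 ↦ 1  ≥
B = 1, C = 1 ↦ 1  ≥
So 7 of the 9 assignments meet the threshold.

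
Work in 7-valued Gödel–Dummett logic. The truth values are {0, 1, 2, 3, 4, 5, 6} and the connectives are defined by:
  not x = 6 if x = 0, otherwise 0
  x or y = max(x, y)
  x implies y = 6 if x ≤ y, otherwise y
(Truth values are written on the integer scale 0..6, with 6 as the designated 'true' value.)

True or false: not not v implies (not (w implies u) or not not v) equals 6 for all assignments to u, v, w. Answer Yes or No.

At u = 4, v = 6, w = 0, for instance:
not v = not 6 = 0
not not v = not 0 = 6
w implies u = 0 implies 4 = 6
not (w implies u) = not 6 = 0
not (w implies u) or not not v = 0 or 6 = 6
not not v implies (not (w implies u) or not not v) = 6 implies 6 = 6
and checking the remaining 342 assignments likewise gives ≥ 6 in every case.

Yes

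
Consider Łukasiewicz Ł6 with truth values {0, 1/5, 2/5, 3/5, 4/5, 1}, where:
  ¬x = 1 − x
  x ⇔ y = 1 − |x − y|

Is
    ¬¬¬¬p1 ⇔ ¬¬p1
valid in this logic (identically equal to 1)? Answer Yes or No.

Yes

p1 = 0 ↦ 1
p1 = 1/5 ↦ 1
p1 = 2/5 ↦ 1
p1 = 3/5 ↦ 1
p1 = 4/5 ↦ 1
p1 = 1 ↦ 1
Every assignment gives a value ≥ 1.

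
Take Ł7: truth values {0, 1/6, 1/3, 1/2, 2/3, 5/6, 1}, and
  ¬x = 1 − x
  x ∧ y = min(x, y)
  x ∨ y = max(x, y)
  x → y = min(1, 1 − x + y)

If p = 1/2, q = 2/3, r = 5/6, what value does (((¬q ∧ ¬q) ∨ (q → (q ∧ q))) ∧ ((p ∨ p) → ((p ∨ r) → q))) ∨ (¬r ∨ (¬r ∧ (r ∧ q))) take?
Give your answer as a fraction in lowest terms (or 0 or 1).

¬q = ¬2/3 = 1/3
¬q = ¬2/3 = 1/3
¬q ∧ ¬q = 1/3 ∧ 1/3 = 1/3
q ∧ q = 2/3 ∧ 2/3 = 2/3
q → (q ∧ q) = 2/3 → 2/3 = 1
(¬q ∧ ¬q) ∨ (q → (q ∧ q)) = 1/3 ∨ 1 = 1
p ∨ p = 1/2 ∨ 1/2 = 1/2
p ∨ r = 1/2 ∨ 5/6 = 5/6
(p ∨ r) → q = 5/6 → 2/3 = 5/6
(p ∨ p) → ((p ∨ r) → q) = 1/2 → 5/6 = 1
((¬q ∧ ¬q) ∨ (q → (q ∧ q))) ∧ ((p ∨ p) → ((p ∨ r) → q)) = 1 ∧ 1 = 1
¬r = ¬5/6 = 1/6
¬r = ¬5/6 = 1/6
r ∧ q = 5/6 ∧ 2/3 = 2/3
¬r ∧ (r ∧ q) = 1/6 ∧ 2/3 = 1/6
¬r ∨ (¬r ∧ (r ∧ q)) = 1/6 ∨ 1/6 = 1/6
(((¬q ∧ ¬q) ∨ (q → (q ∧ q))) ∧ ((p ∨ p) → ((p ∨ r) → q))) ∨ (¬r ∨ (¬r ∧ (r ∧ q))) = 1 ∨ 1/6 = 1

1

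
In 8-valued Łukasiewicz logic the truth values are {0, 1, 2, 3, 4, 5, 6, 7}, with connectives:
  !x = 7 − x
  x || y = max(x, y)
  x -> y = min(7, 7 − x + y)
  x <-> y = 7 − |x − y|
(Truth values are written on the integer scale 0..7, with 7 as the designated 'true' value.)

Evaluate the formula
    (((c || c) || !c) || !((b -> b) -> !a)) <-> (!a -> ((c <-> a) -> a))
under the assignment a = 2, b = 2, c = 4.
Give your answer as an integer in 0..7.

5

c || c = 4 || 4 = 4
!c = !4 = 3
(c || c) || !c = 4 || 3 = 4
b -> b = 2 -> 2 = 7
!a = !2 = 5
(b -> b) -> !a = 7 -> 5 = 5
!((b -> b) -> !a) = !5 = 2
((c || c) || !c) || !((b -> b) -> !a) = 4 || 2 = 4
!a = !2 = 5
c <-> a = 4 <-> 2 = 5
(c <-> a) -> a = 5 -> 2 = 4
!a -> ((c <-> a) -> a) = 5 -> 4 = 6
(((c || c) || !c) || !((b -> b) -> !a)) <-> (!a -> ((c <-> a) -> a)) = 4 <-> 6 = 5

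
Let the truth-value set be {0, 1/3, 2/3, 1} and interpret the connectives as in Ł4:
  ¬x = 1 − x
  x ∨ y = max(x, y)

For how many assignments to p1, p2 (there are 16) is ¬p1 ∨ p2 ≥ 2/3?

12

p1 = 0, p2 = 0 ↦ 1  ≥
p1 = 0, p2 = 1/3 ↦ 1  ≥
p1 = 0, p2 = 2/3 ↦ 1  ≥
p1 = 0, p2 = 1 ↦ 1  ≥
p1 = 1/3, p2 = 0 ↦ 2/3  ≥
p1 = 1/3, p2 = 1/3 ↦ 2/3  ≥
p1 = 1/3, p2 = 2/3 ↦ 2/3  ≥
p1 = 1/3, p2 = 1 ↦ 1  ≥
p1 = 2/3, p2 = 0 ↦ 1/3  <
p1 = 2/3, p2 = 1/3 ↦ 1/3  <
p1 = 2/3, p2 = 2/3 ↦ 2/3  ≥
p1 = 2/3, p2 = 1 ↦ 1  ≥
p1 = 1, p2 = 0 ↦ 0  <
p1 = 1, p2 = 1/3 ↦ 1/3  <
p1 = 1, p2 = 2/3 ↦ 2/3  ≥
p1 = 1, p2 = 1 ↦ 1  ≥
So 12 of the 16 assignments meet the threshold.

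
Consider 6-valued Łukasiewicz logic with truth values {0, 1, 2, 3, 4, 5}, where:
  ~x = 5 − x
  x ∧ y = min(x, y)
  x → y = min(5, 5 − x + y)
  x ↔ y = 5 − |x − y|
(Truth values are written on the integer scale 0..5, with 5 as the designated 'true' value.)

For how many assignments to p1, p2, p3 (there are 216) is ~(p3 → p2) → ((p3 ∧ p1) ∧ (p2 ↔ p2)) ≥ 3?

value 5: 181 assignments (counts)
value 4: 15 assignments (counts)
value 3: 10 assignments (counts)
value 2: 6 assignments
value 1: 3 assignments
value 0: 1 assignment
So 206 of the 216 assignments meet the threshold.

206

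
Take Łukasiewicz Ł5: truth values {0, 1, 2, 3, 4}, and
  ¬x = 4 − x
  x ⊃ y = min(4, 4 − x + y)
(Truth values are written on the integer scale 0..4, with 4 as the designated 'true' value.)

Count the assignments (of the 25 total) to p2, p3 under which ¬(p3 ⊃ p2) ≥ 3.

value 4: 1 assignment (counts)
value 3: 2 assignments (counts)
value 2: 3 assignments
value 1: 4 assignments
value 0: 15 assignments
So 3 of the 25 assignments meet the threshold.

3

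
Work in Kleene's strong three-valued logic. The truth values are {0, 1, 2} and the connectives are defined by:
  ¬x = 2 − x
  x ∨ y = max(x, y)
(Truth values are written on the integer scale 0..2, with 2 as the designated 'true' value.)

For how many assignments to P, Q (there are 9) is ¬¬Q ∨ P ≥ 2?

P = 0, Q = 0 ↦ 0  <
P = 0, Q = 1 ↦ 1  <
P = 0, Q = 2 ↦ 2  ≥
P = 1, Q = 0 ↦ 1  <
P = 1, Q = 1 ↦ 1  <
P = 1, Q = 2 ↦ 2  ≥
P = 2, Q = 0 ↦ 2  ≥
P = 2, Q = 1 ↦ 2  ≥
P = 2, Q = 2 ↦ 2  ≥
So 5 of the 9 assignments meet the threshold.

5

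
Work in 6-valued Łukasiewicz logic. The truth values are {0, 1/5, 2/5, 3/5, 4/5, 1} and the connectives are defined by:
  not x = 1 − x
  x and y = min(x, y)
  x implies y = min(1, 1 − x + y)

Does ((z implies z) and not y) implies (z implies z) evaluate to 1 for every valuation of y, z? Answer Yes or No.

Yes

At y = 1, z = 4/5, for instance:
z implies z = 4/5 implies 4/5 = 1
not y = not 1 = 0
(z implies z) and not y = 1 and 0 = 0
((z implies z) and not y) implies (z implies z) = 0 implies 1 = 1
and checking the remaining 35 assignments likewise gives ≥ 1 in every case.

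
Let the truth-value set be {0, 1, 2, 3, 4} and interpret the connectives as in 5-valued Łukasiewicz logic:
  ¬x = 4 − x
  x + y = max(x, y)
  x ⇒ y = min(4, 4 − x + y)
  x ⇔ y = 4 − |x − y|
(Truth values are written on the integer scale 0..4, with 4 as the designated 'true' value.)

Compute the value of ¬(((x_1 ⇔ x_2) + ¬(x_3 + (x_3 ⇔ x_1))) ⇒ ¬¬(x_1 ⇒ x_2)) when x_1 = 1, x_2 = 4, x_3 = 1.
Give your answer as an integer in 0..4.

x_1 ⇔ x_2 = 1 ⇔ 4 = 1
x_3 ⇔ x_1 = 1 ⇔ 1 = 4
x_3 + (x_3 ⇔ x_1) = 1 + 4 = 4
¬(x_3 + (x_3 ⇔ x_1)) = ¬4 = 0
(x_1 ⇔ x_2) + ¬(x_3 + (x_3 ⇔ x_1)) = 1 + 0 = 1
x_1 ⇒ x_2 = 1 ⇒ 4 = 4
¬(x_1 ⇒ x_2) = ¬4 = 0
¬¬(x_1 ⇒ x_2) = ¬0 = 4
((x_1 ⇔ x_2) + ¬(x_3 + (x_3 ⇔ x_1))) ⇒ ¬¬(x_1 ⇒ x_2) = 1 ⇒ 4 = 4
¬(((x_1 ⇔ x_2) + ¬(x_3 + (x_3 ⇔ x_1))) ⇒ ¬¬(x_1 ⇒ x_2)) = ¬4 = 0

0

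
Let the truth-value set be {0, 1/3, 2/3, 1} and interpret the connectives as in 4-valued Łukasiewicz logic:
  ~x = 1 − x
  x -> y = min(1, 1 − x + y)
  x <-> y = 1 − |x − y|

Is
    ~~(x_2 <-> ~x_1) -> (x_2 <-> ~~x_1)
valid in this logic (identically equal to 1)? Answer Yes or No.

No

Counterexample: take x_1 = 0, x_2 = 2/3.
~x_1 = ~0 = 1
x_2 <-> ~x_1 = 2/3 <-> 1 = 2/3
~(x_2 <-> ~x_1) = ~2/3 = 1/3
~~(x_2 <-> ~x_1) = ~1/3 = 2/3
~x_1 = ~0 = 1
~~x_1 = ~1 = 0
x_2 <-> ~~x_1 = 2/3 <-> 0 = 1/3
~~(x_2 <-> ~x_1) -> (x_2 <-> ~~x_1) = 2/3 -> 1/3 = 2/3
This gives 2/3 ≠ 1.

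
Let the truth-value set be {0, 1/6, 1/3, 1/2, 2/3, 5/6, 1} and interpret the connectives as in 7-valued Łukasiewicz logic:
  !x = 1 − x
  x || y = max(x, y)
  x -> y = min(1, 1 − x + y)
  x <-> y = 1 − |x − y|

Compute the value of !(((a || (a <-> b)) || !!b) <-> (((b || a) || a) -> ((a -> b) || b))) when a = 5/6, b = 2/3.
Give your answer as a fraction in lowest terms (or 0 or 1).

1/6

a <-> b = 5/6 <-> 2/3 = 5/6
a || (a <-> b) = 5/6 || 5/6 = 5/6
!b = !2/3 = 1/3
!!b = !1/3 = 2/3
(a || (a <-> b)) || !!b = 5/6 || 2/3 = 5/6
b || a = 2/3 || 5/6 = 5/6
(b || a) || a = 5/6 || 5/6 = 5/6
a -> b = 5/6 -> 2/3 = 5/6
(a -> b) || b = 5/6 || 2/3 = 5/6
((b || a) || a) -> ((a -> b) || b) = 5/6 -> 5/6 = 1
((a || (a <-> b)) || !!b) <-> (((b || a) || a) -> ((a -> b) || b)) = 5/6 <-> 1 = 5/6
!(((a || (a <-> b)) || !!b) <-> (((b || a) || a) -> ((a -> b) || b))) = !5/6 = 1/6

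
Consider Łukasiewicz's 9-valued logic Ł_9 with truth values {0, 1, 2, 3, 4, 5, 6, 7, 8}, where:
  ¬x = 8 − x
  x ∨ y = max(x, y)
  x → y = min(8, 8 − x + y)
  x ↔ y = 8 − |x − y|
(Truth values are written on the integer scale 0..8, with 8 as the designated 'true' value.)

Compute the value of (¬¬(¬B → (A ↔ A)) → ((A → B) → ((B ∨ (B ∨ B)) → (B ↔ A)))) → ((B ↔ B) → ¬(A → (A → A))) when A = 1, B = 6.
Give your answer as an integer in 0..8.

3

¬B = ¬6 = 2
A ↔ A = 1 ↔ 1 = 8
¬B → (A ↔ A) = 2 → 8 = 8
¬(¬B → (A ↔ A)) = ¬8 = 0
¬¬(¬B → (A ↔ A)) = ¬0 = 8
A → B = 1 → 6 = 8
B ∨ B = 6 ∨ 6 = 6
B ∨ (B ∨ B) = 6 ∨ 6 = 6
B ↔ A = 6 ↔ 1 = 3
(B ∨ (B ∨ B)) → (B ↔ A) = 6 → 3 = 5
(A → B) → ((B ∨ (B ∨ B)) → (B ↔ A)) = 8 → 5 = 5
¬¬(¬B → (A ↔ A)) → ((A → B) → ((B ∨ (B ∨ B)) → (B ↔ A))) = 8 → 5 = 5
B ↔ B = 6 ↔ 6 = 8
A → A = 1 → 1 = 8
A → (A → A) = 1 → 8 = 8
¬(A → (A → A)) = ¬8 = 0
(B ↔ B) → ¬(A → (A → A)) = 8 → 0 = 0
(¬¬(¬B → (A ↔ A)) → ((A → B) → ((B ∨ (B ∨ B)) → (B ↔ A)))) → ((B ↔ B) → ¬(A → (A → A))) = 5 → 0 = 3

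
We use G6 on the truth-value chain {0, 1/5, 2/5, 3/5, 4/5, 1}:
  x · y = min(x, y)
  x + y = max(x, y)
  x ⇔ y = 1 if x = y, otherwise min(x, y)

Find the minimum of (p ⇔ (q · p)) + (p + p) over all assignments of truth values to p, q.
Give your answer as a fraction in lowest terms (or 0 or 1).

Take p = 1/5, q = 0:
q · p = 0 · 1/5 = 0
p ⇔ (q · p) = 1/5 ⇔ 0 = 0
p + p = 1/5 + 1/5 = 1/5
(p ⇔ (q · p)) + (p + p) = 0 + 1/5 = 1/5
No assignment yields a value below 1/5, so this is the minimum.

1/5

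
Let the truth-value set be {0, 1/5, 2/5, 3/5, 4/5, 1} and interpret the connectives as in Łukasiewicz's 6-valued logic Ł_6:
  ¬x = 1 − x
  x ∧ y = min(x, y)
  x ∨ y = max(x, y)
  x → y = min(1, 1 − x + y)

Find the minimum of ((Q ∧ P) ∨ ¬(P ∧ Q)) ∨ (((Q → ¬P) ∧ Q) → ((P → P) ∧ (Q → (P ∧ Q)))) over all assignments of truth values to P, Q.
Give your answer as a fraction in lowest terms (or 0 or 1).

Take P = 1/5, Q = 4/5:
Q ∧ P = 4/5 ∧ 1/5 = 1/5
P ∧ Q = 1/5 ∧ 4/5 = 1/5
¬(P ∧ Q) = ¬1/5 = 4/5
(Q ∧ P) ∨ ¬(P ∧ Q) = 1/5 ∨ 4/5 = 4/5
¬P = ¬1/5 = 4/5
Q → ¬P = 4/5 → 4/5 = 1
(Q → ¬P) ∧ Q = 1 ∧ 4/5 = 4/5
P → P = 1/5 → 1/5 = 1
P ∧ Q = 1/5 ∧ 4/5 = 1/5
Q → (P ∧ Q) = 4/5 → 1/5 = 2/5
(P → P) ∧ (Q → (P ∧ Q)) = 1 ∧ 2/5 = 2/5
((Q → ¬P) ∧ Q) → ((P → P) ∧ (Q → (P ∧ Q))) = 4/5 → 2/5 = 3/5
((Q ∧ P) ∨ ¬(P ∧ Q)) ∨ (((Q → ¬P) ∧ Q) → ((P → P) ∧ (Q → (P ∧ Q)))) = 4/5 ∨ 3/5 = 4/5
No assignment yields a value below 4/5, so this is the minimum.

4/5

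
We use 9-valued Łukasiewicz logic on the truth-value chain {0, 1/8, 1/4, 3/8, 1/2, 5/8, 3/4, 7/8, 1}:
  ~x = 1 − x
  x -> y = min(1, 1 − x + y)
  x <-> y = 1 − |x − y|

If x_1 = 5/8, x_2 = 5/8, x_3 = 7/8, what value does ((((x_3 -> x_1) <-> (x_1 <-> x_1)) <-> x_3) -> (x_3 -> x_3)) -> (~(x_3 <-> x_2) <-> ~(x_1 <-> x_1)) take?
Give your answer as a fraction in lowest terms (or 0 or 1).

3/4

x_3 -> x_1 = 7/8 -> 5/8 = 3/4
x_1 <-> x_1 = 5/8 <-> 5/8 = 1
(x_3 -> x_1) <-> (x_1 <-> x_1) = 3/4 <-> 1 = 3/4
((x_3 -> x_1) <-> (x_1 <-> x_1)) <-> x_3 = 3/4 <-> 7/8 = 7/8
x_3 -> x_3 = 7/8 -> 7/8 = 1
(((x_3 -> x_1) <-> (x_1 <-> x_1)) <-> x_3) -> (x_3 -> x_3) = 7/8 -> 1 = 1
x_3 <-> x_2 = 7/8 <-> 5/8 = 3/4
~(x_3 <-> x_2) = ~3/4 = 1/4
x_1 <-> x_1 = 5/8 <-> 5/8 = 1
~(x_1 <-> x_1) = ~1 = 0
~(x_3 <-> x_2) <-> ~(x_1 <-> x_1) = 1/4 <-> 0 = 3/4
((((x_3 -> x_1) <-> (x_1 <-> x_1)) <-> x_3) -> (x_3 -> x_3)) -> (~(x_3 <-> x_2) <-> ~(x_1 <-> x_1)) = 1 -> 3/4 = 3/4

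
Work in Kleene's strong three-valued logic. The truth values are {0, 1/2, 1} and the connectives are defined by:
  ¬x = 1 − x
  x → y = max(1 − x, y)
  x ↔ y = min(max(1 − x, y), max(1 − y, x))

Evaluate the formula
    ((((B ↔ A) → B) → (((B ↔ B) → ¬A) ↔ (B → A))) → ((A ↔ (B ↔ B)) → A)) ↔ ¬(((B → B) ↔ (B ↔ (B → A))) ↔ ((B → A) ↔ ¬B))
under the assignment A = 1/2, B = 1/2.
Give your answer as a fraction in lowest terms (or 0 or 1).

B ↔ A = 1/2 ↔ 1/2 = 1/2
(B ↔ A) → B = 1/2 → 1/2 = 1/2
B ↔ B = 1/2 ↔ 1/2 = 1/2
¬A = ¬1/2 = 1/2
(B ↔ B) → ¬A = 1/2 → 1/2 = 1/2
B → A = 1/2 → 1/2 = 1/2
((B ↔ B) → ¬A) ↔ (B → A) = 1/2 ↔ 1/2 = 1/2
((B ↔ A) → B) → (((B ↔ B) → ¬A) ↔ (B → A)) = 1/2 → 1/2 = 1/2
B ↔ B = 1/2 ↔ 1/2 = 1/2
A ↔ (B ↔ B) = 1/2 ↔ 1/2 = 1/2
(A ↔ (B ↔ B)) → A = 1/2 → 1/2 = 1/2
(((B ↔ A) → B) → (((B ↔ B) → ¬A) ↔ (B → A))) → ((A ↔ (B ↔ B)) → A) = 1/2 → 1/2 = 1/2
B → B = 1/2 → 1/2 = 1/2
B → A = 1/2 → 1/2 = 1/2
B ↔ (B → A) = 1/2 ↔ 1/2 = 1/2
(B → B) ↔ (B ↔ (B → A)) = 1/2 ↔ 1/2 = 1/2
B → A = 1/2 → 1/2 = 1/2
¬B = ¬1/2 = 1/2
(B → A) ↔ ¬B = 1/2 ↔ 1/2 = 1/2
((B → B) ↔ (B ↔ (B → A))) ↔ ((B → A) ↔ ¬B) = 1/2 ↔ 1/2 = 1/2
¬(((B → B) ↔ (B ↔ (B → A))) ↔ ((B → A) ↔ ¬B)) = ¬1/2 = 1/2
((((B ↔ A) → B) → (((B ↔ B) → ¬A) ↔ (B → A))) → ((A ↔ (B ↔ B)) → A)) ↔ ¬(((B → B) ↔ (B ↔ (B → A))) ↔ ((B → A) ↔ ¬B)) = 1/2 ↔ 1/2 = 1/2

1/2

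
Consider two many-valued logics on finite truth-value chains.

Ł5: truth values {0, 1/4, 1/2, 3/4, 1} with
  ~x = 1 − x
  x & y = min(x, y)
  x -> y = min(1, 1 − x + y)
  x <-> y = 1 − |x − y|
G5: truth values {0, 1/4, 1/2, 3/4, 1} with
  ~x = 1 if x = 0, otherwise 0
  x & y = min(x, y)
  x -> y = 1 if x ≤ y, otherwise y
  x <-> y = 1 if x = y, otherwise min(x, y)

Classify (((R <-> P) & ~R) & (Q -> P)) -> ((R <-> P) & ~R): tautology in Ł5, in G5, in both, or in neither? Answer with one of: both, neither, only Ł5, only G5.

both

In Ł5: every assignment gives 1 — tautology.
In G5: every assignment gives 1 — tautology.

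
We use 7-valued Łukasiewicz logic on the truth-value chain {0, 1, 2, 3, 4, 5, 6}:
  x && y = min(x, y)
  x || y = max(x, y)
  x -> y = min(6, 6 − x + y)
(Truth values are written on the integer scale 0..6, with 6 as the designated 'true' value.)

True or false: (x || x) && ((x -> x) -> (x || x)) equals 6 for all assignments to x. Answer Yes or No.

No

Counterexample: take x = 0.
x || x = 0 || 0 = 0
x -> x = 0 -> 0 = 6
(x -> x) -> (x || x) = 6 -> 0 = 0
(x || x) && ((x -> x) -> (x || x)) = 0 && 0 = 0
This gives 0 ≠ 6.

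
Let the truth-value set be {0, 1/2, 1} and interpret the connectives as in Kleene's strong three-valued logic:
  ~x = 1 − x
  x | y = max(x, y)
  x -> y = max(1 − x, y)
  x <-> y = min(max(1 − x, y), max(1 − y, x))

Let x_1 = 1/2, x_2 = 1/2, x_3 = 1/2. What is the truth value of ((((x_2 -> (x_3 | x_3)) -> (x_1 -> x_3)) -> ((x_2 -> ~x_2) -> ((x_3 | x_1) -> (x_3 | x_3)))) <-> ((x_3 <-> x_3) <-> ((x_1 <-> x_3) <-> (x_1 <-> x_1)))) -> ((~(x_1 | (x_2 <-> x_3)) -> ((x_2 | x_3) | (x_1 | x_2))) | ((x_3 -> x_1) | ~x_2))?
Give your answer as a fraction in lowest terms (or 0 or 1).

x_3 | x_3 = 1/2 | 1/2 = 1/2
x_2 -> (x_3 | x_3) = 1/2 -> 1/2 = 1/2
x_1 -> x_3 = 1/2 -> 1/2 = 1/2
(x_2 -> (x_3 | x_3)) -> (x_1 -> x_3) = 1/2 -> 1/2 = 1/2
~x_2 = ~1/2 = 1/2
x_2 -> ~x_2 = 1/2 -> 1/2 = 1/2
x_3 | x_1 = 1/2 | 1/2 = 1/2
x_3 | x_3 = 1/2 | 1/2 = 1/2
(x_3 | x_1) -> (x_3 | x_3) = 1/2 -> 1/2 = 1/2
(x_2 -> ~x_2) -> ((x_3 | x_1) -> (x_3 | x_3)) = 1/2 -> 1/2 = 1/2
((x_2 -> (x_3 | x_3)) -> (x_1 -> x_3)) -> ((x_2 -> ~x_2) -> ((x_3 | x_1) -> (x_3 | x_3))) = 1/2 -> 1/2 = 1/2
x_3 <-> x_3 = 1/2 <-> 1/2 = 1/2
x_1 <-> x_3 = 1/2 <-> 1/2 = 1/2
x_1 <-> x_1 = 1/2 <-> 1/2 = 1/2
(x_1 <-> x_3) <-> (x_1 <-> x_1) = 1/2 <-> 1/2 = 1/2
(x_3 <-> x_3) <-> ((x_1 <-> x_3) <-> (x_1 <-> x_1)) = 1/2 <-> 1/2 = 1/2
(((x_2 -> (x_3 | x_3)) -> (x_1 -> x_3)) -> ((x_2 -> ~x_2) -> ((x_3 | x_1) -> (x_3 | x_3)))) <-> ((x_3 <-> x_3) <-> ((x_1 <-> x_3) <-> (x_1 <-> x_1))) = 1/2 <-> 1/2 = 1/2
x_2 <-> x_3 = 1/2 <-> 1/2 = 1/2
x_1 | (x_2 <-> x_3) = 1/2 | 1/2 = 1/2
~(x_1 | (x_2 <-> x_3)) = ~1/2 = 1/2
x_2 | x_3 = 1/2 | 1/2 = 1/2
x_1 | x_2 = 1/2 | 1/2 = 1/2
(x_2 | x_3) | (x_1 | x_2) = 1/2 | 1/2 = 1/2
~(x_1 | (x_2 <-> x_3)) -> ((x_2 | x_3) | (x_1 | x_2)) = 1/2 -> 1/2 = 1/2
x_3 -> x_1 = 1/2 -> 1/2 = 1/2
~x_2 = ~1/2 = 1/2
(x_3 -> x_1) | ~x_2 = 1/2 | 1/2 = 1/2
(~(x_1 | (x_2 <-> x_3)) -> ((x_2 | x_3) | (x_1 | x_2))) | ((x_3 -> x_1) | ~x_2) = 1/2 | 1/2 = 1/2
((((x_2 -> (x_3 | x_3)) -> (x_1 -> x_3)) -> ((x_2 -> ~x_2) -> ((x_3 | x_1) -> (x_3 | x_3)))) <-> ((x_3 <-> x_3) <-> ((x_1 <-> x_3) <-> (x_1 <-> x_1)))) -> ((~(x_1 | (x_2 <-> x_3)) -> ((x_2 | x_3) | (x_1 | x_2))) | ((x_3 -> x_1) | ~x_2)) = 1/2 -> 1/2 = 1/2

1/2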